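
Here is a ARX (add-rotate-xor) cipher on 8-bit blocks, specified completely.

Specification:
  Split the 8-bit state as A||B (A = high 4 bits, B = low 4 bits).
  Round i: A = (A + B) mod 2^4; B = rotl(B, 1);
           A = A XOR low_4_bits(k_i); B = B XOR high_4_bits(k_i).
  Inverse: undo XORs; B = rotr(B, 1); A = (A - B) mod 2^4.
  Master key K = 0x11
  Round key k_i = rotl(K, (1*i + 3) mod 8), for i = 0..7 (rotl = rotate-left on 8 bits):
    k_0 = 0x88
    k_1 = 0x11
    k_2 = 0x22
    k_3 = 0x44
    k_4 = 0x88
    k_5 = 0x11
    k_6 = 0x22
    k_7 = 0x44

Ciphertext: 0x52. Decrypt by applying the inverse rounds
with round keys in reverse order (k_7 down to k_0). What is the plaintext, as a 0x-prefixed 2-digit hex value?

s_0 = ciphertext = 0x52
s_1 = InvRound(s_0, k_7) = 0xE3
s_2 = InvRound(s_1, k_6) = 0x48
s_3 = InvRound(s_2, k_5) = 0x9C
s_4 = InvRound(s_3, k_4) = 0xF2
s_5 = InvRound(s_4, k_3) = 0x83
s_6 = InvRound(s_5, k_2) = 0x28
s_7 = InvRound(s_6, k_1) = 0x7C
s_8 = InvRound(s_7, k_0) = 0xD2

0xD2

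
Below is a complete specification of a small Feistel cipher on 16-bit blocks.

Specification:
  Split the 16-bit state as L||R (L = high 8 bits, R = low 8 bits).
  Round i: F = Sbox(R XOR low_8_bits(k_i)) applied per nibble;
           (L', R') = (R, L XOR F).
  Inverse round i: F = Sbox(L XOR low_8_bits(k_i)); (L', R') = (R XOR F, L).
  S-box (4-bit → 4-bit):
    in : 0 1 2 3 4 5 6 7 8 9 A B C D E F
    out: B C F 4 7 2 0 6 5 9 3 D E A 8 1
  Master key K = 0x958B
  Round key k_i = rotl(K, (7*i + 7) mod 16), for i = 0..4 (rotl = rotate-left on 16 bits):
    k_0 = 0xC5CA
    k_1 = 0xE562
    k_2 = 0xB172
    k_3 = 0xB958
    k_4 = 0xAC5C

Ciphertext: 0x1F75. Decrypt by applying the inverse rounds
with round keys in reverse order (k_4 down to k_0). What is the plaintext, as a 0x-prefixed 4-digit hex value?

s_0 = ciphertext = 0x1F75
s_1 = InvRound(s_0, k_4) = 0x011F
s_2 = InvRound(s_1, k_3) = 0x3601
s_3 = InvRound(s_2, k_2) = 0x7636
s_4 = InvRound(s_3, k_1) = 0xF176
s_5 = InvRound(s_4, k_0) = 0x3BF1

0x3BF1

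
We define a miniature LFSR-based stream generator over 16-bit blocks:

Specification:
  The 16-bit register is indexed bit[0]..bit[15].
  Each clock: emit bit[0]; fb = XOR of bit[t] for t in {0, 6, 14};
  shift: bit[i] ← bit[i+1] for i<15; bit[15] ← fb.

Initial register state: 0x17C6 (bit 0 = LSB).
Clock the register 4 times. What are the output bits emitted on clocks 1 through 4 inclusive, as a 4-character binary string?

reg_0 = 0x17C6
clock 1: out=0, reg = 0x8BE3
clock 2: out=1, reg = 0x45F1
clock 3: out=1, reg = 0xA2F8
clock 4: out=0, reg = 0xD17C

0110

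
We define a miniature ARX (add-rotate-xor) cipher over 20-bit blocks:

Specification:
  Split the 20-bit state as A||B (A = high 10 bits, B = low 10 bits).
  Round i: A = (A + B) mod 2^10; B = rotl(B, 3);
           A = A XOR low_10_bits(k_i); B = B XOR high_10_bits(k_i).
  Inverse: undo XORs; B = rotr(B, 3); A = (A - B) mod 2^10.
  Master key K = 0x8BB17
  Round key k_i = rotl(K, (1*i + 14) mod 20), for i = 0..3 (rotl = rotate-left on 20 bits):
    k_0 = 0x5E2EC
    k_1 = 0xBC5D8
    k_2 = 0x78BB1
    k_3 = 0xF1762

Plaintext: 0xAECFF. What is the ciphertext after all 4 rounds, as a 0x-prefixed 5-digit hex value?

0xE8FF9

s_0 = plaintext = 0xAECFF
s_1 = Round(s_0, k_0) = 0x55A81
s_2 = Round(s_1, k_1) = 0x83EFC
s_3 = Round(s_2, k_2) = 0xAEA07
s_4 = Round(s_3, k_3) = 0xE8FF9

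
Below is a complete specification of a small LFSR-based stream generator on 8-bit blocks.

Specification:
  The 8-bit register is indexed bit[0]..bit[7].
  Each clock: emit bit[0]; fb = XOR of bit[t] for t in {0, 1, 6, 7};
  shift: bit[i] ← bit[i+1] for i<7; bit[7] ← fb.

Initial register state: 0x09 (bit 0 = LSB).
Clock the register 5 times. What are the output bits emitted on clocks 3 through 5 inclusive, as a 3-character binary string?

reg_0 = 0x09
clock 1: out=1, reg = 0x84
clock 2: out=0, reg = 0xC2
clock 3: out=0, reg = 0xE1
clock 4: out=1, reg = 0xF0
clock 5: out=0, reg = 0x78

010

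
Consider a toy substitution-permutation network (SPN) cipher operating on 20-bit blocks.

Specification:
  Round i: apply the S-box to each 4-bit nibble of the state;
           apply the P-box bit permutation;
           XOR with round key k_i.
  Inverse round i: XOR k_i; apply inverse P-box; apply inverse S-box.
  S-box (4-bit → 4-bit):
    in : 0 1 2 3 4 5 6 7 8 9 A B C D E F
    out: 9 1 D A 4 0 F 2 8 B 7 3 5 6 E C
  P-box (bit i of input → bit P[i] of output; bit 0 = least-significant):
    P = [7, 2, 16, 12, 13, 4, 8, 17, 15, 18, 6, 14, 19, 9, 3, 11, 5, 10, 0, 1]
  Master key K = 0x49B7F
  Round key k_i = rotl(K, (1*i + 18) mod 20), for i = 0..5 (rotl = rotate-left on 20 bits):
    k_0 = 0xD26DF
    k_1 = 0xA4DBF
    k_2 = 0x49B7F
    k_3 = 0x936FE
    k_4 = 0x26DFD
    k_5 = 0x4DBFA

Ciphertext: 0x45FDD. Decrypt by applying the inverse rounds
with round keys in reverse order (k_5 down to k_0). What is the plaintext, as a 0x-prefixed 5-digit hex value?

s_0 = ciphertext = 0x45FDD
s_1 = InvRound(s_0, k_5) = 0x65157
s_2 = InvRound(s_1, k_4) = 0x9F710
s_3 = InvRound(s_2, k_3) = 0x0424B
s_4 = InvRound(s_3, k_2) = 0x189D3
s_5 = InvRound(s_4, k_1) = 0xBC28D
s_6 = InvRound(s_5, k_0) = 0x35695

0x35695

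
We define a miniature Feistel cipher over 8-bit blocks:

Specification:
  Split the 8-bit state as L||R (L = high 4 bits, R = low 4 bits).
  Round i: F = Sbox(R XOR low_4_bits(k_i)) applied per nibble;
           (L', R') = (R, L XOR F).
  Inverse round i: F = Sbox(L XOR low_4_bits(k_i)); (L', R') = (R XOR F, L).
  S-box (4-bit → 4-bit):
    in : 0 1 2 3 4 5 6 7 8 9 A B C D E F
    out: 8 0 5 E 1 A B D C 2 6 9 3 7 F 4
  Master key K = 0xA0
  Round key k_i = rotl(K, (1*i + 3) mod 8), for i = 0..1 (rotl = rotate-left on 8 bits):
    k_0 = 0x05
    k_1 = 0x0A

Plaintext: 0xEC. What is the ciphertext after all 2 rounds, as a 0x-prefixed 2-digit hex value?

s_0 = plaintext = 0xEC
s_1 = Round(s_0, k_0) = 0xCC
s_2 = Round(s_1, k_1) = 0xC7

0xC7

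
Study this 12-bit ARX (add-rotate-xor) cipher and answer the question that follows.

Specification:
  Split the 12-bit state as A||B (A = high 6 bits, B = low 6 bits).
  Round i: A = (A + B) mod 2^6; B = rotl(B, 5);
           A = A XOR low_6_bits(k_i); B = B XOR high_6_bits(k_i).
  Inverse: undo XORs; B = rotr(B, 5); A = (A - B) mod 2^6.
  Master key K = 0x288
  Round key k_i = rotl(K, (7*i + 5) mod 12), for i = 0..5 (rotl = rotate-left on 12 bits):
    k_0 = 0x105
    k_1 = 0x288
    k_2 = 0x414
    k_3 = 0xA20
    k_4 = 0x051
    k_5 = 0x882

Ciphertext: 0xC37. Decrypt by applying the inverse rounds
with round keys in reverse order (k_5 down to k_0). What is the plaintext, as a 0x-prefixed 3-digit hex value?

s_0 = ciphertext = 0xC37
s_1 = InvRound(s_0, k_5) = 0x22A
s_2 = InvRound(s_1, k_4) = 0x097
s_3 = InvRound(s_2, k_3) = 0x8FF
s_4 = InvRound(s_3, k_2) = 0x61F
s_5 = InvRound(s_4, k_1) = 0x9AA
s_6 = InvRound(s_5, k_0) = 0x19D

0x19D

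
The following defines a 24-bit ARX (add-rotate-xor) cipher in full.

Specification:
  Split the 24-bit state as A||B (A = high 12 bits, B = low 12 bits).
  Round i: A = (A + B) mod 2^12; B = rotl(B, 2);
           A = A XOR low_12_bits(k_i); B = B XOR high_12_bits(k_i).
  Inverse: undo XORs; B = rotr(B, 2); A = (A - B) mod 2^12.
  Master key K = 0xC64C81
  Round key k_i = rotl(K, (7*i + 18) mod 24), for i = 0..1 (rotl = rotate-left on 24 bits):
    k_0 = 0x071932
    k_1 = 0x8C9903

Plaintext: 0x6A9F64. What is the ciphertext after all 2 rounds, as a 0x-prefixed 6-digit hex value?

s_0 = plaintext = 0x6A9F64
s_1 = Round(s_0, k_0) = 0xF3FDE2
s_2 = Round(s_1, k_1) = 0x422F42

0x422F42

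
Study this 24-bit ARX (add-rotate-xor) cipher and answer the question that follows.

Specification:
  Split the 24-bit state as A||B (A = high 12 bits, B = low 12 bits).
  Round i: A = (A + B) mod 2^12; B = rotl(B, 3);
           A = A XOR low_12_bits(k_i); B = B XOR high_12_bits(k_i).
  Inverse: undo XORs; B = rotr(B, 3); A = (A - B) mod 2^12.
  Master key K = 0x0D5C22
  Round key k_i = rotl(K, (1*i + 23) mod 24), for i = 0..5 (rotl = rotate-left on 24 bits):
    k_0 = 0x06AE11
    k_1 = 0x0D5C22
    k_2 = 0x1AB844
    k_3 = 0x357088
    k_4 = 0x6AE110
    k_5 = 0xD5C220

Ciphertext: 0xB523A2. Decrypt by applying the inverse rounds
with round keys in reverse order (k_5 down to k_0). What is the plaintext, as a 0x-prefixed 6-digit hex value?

s_0 = ciphertext = 0xB523A2
s_1 = InvRound(s_0, k_5) = 0xB93DDF
s_2 = InvRound(s_1, k_4) = 0x71536E
s_3 = InvRound(s_2, k_3) = 0x596207
s_4 = InvRound(s_3, k_2) = 0x55D875
s_5 = InvRound(s_4, k_1) = 0x86B114
s_6 = InvRound(s_5, k_0) = 0xA4BC2F

0xA4BC2F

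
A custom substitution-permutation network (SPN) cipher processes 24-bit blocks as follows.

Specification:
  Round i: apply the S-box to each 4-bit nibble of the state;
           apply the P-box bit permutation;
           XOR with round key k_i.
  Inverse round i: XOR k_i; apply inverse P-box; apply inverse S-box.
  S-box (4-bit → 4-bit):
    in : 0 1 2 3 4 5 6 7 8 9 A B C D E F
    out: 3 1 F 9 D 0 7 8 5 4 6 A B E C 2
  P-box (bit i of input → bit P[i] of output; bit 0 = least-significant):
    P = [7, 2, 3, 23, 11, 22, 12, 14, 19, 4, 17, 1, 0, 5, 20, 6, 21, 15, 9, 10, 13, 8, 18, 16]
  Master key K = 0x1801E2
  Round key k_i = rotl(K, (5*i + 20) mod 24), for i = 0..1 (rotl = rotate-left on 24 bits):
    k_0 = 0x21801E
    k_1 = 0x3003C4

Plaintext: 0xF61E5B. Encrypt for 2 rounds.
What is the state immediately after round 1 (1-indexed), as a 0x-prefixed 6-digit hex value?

0x830319

s_0 = plaintext = 0xF61E5B
s_1 = Round(s_0, k_0) = 0x830319
s_2 = Round(s_1, k_1) = 0x1C2FEF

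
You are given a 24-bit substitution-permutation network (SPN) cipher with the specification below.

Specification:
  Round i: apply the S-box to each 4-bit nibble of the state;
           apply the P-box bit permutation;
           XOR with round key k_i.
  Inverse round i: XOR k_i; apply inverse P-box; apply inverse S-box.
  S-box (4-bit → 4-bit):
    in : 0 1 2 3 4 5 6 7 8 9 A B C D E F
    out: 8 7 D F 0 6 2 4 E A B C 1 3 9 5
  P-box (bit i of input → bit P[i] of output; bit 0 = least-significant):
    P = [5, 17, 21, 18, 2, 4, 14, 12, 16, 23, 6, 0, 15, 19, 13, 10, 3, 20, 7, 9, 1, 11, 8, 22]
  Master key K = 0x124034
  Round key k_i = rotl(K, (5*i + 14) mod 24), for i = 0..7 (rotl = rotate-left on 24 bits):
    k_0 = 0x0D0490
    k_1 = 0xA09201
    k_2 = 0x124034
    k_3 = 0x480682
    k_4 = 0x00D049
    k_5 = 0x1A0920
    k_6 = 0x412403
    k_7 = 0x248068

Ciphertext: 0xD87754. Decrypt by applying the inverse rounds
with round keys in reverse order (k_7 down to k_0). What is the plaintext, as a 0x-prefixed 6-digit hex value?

0x572DCB

s_0 = ciphertext = 0xD87754
s_1 = InvRound(s_0, k_7) = 0xBA3632
s_2 = InvRound(s_1, k_6) = 0x096A91
s_3 = InvRound(s_2, k_5) = 0x787E5D
s_4 = InvRound(s_3, k_4) = 0x9934D7
s_5 = InvRound(s_4, k_3) = 0x0973A4
s_6 = InvRound(s_5, k_2) = 0x785C96
s_7 = InvRound(s_6, k_1) = 0xA8A914
s_8 = InvRound(s_7, k_0) = 0x572DCB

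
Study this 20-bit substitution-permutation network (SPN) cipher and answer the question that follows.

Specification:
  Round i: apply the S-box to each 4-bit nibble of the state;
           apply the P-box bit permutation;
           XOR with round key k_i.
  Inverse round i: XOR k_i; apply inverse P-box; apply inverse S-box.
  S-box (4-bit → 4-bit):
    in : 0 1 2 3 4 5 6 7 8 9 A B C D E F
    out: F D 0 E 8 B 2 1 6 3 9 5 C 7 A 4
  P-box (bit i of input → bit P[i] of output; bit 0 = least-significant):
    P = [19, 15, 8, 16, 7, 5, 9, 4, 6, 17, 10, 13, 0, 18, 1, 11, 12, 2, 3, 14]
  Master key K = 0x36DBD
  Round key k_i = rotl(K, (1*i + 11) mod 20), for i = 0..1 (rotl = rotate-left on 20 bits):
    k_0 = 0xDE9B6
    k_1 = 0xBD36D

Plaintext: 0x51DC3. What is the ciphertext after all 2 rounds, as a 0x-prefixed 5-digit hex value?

0x49A5B

s_0 = plaintext = 0x51DC3
s_1 = Round(s_0, k_0) = 0xE36E1
s_2 = Round(s_1, k_1) = 0x49A5B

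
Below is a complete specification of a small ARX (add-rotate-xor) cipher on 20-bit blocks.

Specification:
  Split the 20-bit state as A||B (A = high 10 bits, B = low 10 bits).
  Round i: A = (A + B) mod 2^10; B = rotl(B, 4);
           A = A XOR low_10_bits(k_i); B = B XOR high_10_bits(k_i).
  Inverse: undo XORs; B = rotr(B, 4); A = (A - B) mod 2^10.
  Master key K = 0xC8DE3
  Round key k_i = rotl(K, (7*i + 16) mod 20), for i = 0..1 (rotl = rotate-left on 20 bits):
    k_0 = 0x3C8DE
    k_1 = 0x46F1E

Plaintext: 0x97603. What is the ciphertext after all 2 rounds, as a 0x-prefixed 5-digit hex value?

0xA59B8

s_0 = plaintext = 0x97603
s_1 = Round(s_0, k_0) = 0x2F8CA
s_2 = Round(s_1, k_1) = 0xA59B8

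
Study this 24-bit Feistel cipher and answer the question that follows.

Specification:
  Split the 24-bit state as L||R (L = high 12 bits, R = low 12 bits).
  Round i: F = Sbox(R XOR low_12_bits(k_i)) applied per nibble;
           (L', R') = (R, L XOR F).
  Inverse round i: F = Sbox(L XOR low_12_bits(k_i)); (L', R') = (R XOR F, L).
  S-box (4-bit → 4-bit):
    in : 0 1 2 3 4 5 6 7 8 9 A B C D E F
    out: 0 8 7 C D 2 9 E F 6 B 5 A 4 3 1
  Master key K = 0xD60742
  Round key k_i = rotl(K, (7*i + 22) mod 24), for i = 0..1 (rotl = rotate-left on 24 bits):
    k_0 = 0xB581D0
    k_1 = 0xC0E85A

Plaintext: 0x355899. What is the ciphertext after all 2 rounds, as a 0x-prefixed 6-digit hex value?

s_0 = plaintext = 0x355899
s_1 = Round(s_0, k_0) = 0x899583
s_2 = Round(s_1, k_1) = 0x583CDF

0x583CDF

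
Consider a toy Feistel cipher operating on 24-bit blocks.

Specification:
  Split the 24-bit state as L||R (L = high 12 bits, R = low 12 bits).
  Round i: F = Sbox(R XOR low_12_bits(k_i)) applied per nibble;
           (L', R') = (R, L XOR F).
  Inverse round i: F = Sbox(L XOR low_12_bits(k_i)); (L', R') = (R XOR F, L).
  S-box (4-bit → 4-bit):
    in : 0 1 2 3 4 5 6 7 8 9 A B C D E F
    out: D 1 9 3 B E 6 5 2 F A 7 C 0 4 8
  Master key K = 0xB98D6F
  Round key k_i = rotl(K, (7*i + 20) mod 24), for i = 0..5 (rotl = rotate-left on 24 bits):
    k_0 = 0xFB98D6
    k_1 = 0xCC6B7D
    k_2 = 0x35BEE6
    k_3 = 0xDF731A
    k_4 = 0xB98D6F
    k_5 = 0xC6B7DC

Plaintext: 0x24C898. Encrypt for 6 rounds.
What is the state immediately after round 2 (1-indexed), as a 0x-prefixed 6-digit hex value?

0xFF83B6

s_0 = plaintext = 0x24C898
s_1 = Round(s_0, k_0) = 0x898FF8
s_2 = Round(s_1, k_1) = 0xFF83B6
s_3 = Round(s_2, k_2) = 0x3B6F15
s_4 = Round(s_3, k_3) = 0xF15F6E
s_5 = Round(s_4, k_4) = 0xF6E6C4
s_6 = Round(s_5, k_5) = 0x6C4E7C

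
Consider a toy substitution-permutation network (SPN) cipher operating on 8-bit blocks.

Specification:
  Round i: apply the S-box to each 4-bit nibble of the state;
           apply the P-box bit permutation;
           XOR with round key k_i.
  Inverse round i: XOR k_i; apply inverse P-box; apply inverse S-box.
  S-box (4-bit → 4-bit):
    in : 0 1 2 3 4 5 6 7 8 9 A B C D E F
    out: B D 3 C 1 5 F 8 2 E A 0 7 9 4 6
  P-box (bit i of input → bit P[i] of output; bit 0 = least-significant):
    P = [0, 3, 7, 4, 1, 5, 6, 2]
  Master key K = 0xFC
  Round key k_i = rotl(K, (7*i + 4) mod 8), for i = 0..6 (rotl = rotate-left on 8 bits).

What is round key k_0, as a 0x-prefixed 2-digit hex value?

K = 0xFC
k_0 = rotl(K, (7*0+4) mod 8) = rotl(K, 4) = 0xCF

0xCF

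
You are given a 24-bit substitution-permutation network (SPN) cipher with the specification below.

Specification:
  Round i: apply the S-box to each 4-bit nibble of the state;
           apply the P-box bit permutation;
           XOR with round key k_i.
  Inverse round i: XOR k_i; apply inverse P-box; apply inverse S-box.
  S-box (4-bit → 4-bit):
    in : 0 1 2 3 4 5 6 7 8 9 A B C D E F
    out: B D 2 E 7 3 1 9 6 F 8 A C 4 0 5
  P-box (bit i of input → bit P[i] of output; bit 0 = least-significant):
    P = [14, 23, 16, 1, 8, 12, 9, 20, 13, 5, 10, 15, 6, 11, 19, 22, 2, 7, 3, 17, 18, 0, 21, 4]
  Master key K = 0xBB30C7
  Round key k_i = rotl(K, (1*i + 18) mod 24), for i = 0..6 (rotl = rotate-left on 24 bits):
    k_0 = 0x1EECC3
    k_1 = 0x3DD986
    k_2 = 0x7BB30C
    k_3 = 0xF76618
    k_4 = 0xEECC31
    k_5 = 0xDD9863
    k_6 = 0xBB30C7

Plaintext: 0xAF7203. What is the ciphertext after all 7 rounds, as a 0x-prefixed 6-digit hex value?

s_0 = plaintext = 0xAF7203
s_1 = Round(s_0, k_0) = 0xCFFDBD
s_2 = Round(s_1, k_1) = 0x04CDDA
s_3 = Round(s_2, k_2) = 0x37B593
s_4 = Round(s_3, k_3) = 0x045D2F
s_5 = Round(s_4, k_4) = 0xEB90EC
s_6 = Round(s_5, k_5) = 0x963081
s_7 = Round(s_6, k_6) = 0xD6CAF0

0xD6CAF0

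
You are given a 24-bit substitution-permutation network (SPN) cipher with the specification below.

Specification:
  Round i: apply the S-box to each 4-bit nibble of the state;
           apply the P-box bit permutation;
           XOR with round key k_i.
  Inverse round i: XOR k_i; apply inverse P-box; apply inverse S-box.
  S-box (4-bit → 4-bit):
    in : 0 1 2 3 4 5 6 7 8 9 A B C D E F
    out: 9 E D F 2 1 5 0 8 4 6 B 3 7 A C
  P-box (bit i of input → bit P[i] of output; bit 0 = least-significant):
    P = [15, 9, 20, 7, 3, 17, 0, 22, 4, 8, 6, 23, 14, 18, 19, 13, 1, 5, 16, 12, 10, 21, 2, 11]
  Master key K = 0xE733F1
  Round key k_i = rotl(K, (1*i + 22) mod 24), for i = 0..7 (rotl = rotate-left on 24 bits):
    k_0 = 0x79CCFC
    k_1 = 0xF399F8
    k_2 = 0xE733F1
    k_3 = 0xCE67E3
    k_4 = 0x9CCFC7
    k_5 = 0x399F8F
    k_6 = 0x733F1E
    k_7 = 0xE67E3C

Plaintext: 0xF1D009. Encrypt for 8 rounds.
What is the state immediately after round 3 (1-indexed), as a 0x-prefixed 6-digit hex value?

s_0 = plaintext = 0xF1D009
s_1 = Round(s_0, k_0) = 0xA494C0
s_2 = Round(s_1, k_1) = 0xD91854
s_3 = Round(s_2, k_2) = 0x4A15FD
s_4 = Round(s_3, k_3) = 0xB3C5D2
s_5 = Round(s_4, k_4) = 0xAB137C
s_6 = Round(s_5, k_5) = 0x952CF9
s_7 = Round(s_6, k_6) = 0x2B5E09
s_8 = Round(s_7, k_7) = 0x362312

0x4A15FD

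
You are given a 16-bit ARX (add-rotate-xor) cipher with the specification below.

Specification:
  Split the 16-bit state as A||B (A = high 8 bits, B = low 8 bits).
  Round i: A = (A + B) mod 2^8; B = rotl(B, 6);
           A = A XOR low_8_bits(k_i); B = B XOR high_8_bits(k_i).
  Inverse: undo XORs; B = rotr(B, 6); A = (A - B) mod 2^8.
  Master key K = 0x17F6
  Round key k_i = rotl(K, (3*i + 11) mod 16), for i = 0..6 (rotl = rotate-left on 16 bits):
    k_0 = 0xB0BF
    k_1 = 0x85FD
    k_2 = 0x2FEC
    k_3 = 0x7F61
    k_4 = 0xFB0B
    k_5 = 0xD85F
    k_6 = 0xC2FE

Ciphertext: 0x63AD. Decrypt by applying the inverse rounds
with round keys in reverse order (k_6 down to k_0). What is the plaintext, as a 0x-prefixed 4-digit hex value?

s_0 = ciphertext = 0x63AD
s_1 = InvRound(s_0, k_6) = 0xE0BD
s_2 = InvRound(s_1, k_5) = 0x2A95
s_3 = InvRound(s_2, k_4) = 0x68B9
s_4 = InvRound(s_3, k_3) = 0xEE1B
s_5 = InvRound(s_4, k_2) = 0x32D0
s_6 = InvRound(s_5, k_1) = 0x7A55
s_7 = InvRound(s_6, k_0) = 0x2E97

0x2E97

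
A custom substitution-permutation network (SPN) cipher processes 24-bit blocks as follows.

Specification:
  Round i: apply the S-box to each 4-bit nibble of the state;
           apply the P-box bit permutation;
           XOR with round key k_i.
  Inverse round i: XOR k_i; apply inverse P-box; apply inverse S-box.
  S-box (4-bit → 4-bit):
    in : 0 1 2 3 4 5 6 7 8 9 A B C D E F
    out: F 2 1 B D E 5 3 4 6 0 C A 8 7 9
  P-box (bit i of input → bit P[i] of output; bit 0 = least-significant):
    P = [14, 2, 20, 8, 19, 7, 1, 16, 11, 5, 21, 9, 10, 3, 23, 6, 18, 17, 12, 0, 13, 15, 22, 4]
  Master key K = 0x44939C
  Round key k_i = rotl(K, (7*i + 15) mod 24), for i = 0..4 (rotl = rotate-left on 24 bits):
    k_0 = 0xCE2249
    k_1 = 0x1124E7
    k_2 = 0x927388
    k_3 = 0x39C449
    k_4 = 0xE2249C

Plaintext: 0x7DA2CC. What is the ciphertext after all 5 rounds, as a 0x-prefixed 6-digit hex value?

s_0 = plaintext = 0x7DA2CC
s_1 = Round(s_0, k_0) = 0xCF8BCC
s_2 = Round(s_1, k_1) = 0xB4A772
s_3 = Round(s_2, k_2) = 0xDE2B39
s_4 = Round(s_3, k_3) = 0x06D2DD
s_5 = Round(s_4, k_4) = 0xA79DCC

0xA79DCC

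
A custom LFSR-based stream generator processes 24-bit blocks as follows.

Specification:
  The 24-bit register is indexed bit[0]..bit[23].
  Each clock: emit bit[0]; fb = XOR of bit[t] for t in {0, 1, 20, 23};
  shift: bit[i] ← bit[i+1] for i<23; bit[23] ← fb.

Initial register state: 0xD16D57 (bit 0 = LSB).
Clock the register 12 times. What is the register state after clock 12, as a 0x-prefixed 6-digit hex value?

0xA50D16

reg_0 = 0xD16D57
clock 1: out=1, reg = 0x68B6AB
clock 2: out=1, reg = 0x345B55
clock 3: out=1, reg = 0x1A2DAA
clock 4: out=0, reg = 0x0D16D5
clock 5: out=1, reg = 0x868B6A
clock 6: out=0, reg = 0x4345B5
clock 7: out=1, reg = 0xA1A2DA
clock 8: out=0, reg = 0x50D16D
clock 9: out=1, reg = 0x2868B6
clock 10: out=0, reg = 0x94345B
clock 11: out=1, reg = 0x4A1A2D
clock 12: out=1, reg = 0xA50D16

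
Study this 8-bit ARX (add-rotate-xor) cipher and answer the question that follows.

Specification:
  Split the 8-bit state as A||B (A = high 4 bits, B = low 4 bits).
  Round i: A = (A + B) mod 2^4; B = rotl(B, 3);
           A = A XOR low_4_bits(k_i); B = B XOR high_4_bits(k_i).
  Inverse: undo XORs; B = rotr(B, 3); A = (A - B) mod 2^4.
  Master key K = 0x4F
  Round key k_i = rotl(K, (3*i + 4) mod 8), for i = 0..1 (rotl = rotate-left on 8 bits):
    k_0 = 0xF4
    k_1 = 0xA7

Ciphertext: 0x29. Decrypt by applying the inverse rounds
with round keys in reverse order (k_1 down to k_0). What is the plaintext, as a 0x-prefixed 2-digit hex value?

s_0 = ciphertext = 0x29
s_1 = InvRound(s_0, k_1) = 0xF6
s_2 = InvRound(s_1, k_0) = 0x83

0x83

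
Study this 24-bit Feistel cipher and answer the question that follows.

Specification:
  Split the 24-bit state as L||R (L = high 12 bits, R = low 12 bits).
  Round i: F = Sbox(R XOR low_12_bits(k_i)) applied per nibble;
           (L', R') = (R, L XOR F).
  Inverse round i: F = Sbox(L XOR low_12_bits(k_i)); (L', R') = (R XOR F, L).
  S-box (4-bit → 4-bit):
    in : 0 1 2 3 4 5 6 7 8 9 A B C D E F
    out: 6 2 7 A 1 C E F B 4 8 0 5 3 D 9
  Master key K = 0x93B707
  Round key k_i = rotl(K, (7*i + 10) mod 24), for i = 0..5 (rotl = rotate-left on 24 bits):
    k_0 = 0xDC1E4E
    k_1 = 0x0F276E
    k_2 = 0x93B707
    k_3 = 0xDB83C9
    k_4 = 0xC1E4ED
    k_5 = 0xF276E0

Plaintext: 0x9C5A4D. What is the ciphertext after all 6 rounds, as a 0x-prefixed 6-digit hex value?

0x056502

s_0 = plaintext = 0x9C5A4D
s_1 = Round(s_0, k_0) = 0xA4D8AF
s_2 = Round(s_1, k_1) = 0x8AF31F
s_3 = Round(s_2, k_2) = 0x31F984
s_4 = Round(s_3, k_3) = 0x984B0C
s_5 = Round(s_4, k_4) = 0xB0C056
s_6 = Round(s_5, k_5) = 0x056502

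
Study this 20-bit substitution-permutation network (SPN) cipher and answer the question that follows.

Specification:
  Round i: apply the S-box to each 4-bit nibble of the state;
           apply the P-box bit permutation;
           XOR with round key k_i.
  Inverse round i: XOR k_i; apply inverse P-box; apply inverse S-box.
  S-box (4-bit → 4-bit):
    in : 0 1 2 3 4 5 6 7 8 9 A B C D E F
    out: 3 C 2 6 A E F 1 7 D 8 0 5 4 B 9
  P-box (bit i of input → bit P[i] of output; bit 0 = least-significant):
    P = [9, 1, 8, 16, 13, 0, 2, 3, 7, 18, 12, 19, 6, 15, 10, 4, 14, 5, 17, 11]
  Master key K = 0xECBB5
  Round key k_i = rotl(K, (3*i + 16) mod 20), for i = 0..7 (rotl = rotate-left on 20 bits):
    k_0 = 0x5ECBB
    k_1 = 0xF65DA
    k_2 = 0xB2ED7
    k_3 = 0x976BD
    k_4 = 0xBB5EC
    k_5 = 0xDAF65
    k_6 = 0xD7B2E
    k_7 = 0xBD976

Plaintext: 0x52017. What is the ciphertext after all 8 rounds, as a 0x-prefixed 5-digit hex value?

0x8497C

s_0 = plaintext = 0x52017
s_1 = Round(s_0, k_0) = 0x36617
s_2 = Round(s_1, k_1) = 0x1F326
s_3 = Round(s_2, k_2) = 0xC3584
s_4 = Round(s_3, k_3) = 0x682BA
s_5 = Round(s_4, k_4) = 0xC798C
s_6 = Round(s_5, k_5) = 0x7DCA0
s_7 = Round(s_6, k_6) = 0xD2DA4
s_8 = Round(s_7, k_7) = 0x8497C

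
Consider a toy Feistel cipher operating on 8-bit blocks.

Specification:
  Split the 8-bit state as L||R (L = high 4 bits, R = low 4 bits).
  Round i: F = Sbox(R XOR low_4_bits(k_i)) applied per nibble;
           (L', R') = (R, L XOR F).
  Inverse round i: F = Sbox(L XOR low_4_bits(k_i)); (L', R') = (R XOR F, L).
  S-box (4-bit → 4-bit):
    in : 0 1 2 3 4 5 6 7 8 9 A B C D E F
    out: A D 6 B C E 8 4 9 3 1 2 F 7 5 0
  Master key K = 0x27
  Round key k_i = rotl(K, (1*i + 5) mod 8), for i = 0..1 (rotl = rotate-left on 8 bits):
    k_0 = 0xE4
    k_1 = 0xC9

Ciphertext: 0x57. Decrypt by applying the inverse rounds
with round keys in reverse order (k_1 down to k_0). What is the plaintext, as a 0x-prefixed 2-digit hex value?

0xA8

s_0 = ciphertext = 0x57
s_1 = InvRound(s_0, k_1) = 0x85
s_2 = InvRound(s_1, k_0) = 0xA8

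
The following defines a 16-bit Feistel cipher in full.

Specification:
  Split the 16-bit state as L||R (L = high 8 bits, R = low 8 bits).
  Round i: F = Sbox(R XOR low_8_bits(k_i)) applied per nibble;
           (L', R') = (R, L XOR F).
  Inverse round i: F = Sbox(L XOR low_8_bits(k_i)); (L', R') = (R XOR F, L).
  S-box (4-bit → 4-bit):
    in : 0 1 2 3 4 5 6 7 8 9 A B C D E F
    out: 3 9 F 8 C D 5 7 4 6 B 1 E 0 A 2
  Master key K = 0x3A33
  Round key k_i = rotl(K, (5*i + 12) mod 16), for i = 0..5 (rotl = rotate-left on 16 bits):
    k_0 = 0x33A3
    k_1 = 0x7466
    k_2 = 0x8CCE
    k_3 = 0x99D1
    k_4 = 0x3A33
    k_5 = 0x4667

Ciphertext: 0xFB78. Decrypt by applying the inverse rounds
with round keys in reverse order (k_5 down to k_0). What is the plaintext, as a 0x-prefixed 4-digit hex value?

s_0 = ciphertext = 0xFB78
s_1 = InvRound(s_0, k_5) = 0x16FB
s_2 = InvRound(s_1, k_4) = 0x0616
s_3 = InvRound(s_2, k_3) = 0x1106
s_4 = InvRound(s_3, k_2) = 0x0411
s_5 = InvRound(s_4, k_1) = 0x4E04
s_6 = InvRound(s_5, k_0) = 0xA44E

0xA44E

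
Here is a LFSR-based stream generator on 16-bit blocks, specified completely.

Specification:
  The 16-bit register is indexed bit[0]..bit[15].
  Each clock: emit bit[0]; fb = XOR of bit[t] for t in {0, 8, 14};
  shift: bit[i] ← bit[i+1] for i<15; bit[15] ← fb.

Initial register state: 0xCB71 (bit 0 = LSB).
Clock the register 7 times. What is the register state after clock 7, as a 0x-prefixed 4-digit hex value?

0x1B96

reg_0 = 0xCB71
clock 1: out=1, reg = 0xE5B8
clock 2: out=0, reg = 0x72DC
clock 3: out=0, reg = 0xB96E
clock 4: out=0, reg = 0xDCB7
clock 5: out=1, reg = 0x6E5B
clock 6: out=1, reg = 0x372D
clock 7: out=1, reg = 0x1B96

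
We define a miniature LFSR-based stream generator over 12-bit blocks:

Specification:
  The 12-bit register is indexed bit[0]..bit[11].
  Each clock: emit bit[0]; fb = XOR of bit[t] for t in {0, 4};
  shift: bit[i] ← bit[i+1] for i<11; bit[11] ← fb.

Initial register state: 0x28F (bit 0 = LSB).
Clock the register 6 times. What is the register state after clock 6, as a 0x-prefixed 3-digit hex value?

reg_0 = 0x28F
clock 1: out=1, reg = 0x947
clock 2: out=1, reg = 0xCA3
clock 3: out=1, reg = 0xE51
clock 4: out=1, reg = 0x728
clock 5: out=0, reg = 0x394
clock 6: out=0, reg = 0x9CA

0x9CA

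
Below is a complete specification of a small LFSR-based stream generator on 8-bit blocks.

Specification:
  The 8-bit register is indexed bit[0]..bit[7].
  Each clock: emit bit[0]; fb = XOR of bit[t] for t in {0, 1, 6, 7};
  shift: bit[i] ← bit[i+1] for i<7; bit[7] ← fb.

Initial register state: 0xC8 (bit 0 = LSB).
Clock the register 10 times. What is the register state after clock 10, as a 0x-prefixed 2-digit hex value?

0xF8

reg_0 = 0xC8
clock 1: out=0, reg = 0x64
clock 2: out=0, reg = 0xB2
clock 3: out=0, reg = 0x59
clock 4: out=1, reg = 0x2C
clock 5: out=0, reg = 0x16
clock 6: out=0, reg = 0x8B
clock 7: out=1, reg = 0xC5
clock 8: out=1, reg = 0xE2
clock 9: out=0, reg = 0xF1
clock 10: out=1, reg = 0xF8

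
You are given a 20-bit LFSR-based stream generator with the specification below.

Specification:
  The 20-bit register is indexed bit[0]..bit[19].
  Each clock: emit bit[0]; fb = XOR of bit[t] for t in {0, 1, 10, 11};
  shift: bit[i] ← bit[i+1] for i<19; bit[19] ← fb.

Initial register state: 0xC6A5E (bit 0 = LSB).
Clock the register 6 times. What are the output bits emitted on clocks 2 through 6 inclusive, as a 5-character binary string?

reg_0 = 0xC6A5E
clock 1: out=0, reg = 0x6352F
clock 2: out=1, reg = 0xB1A97
clock 3: out=1, reg = 0xD8D4B
clock 4: out=1, reg = 0x6C6A5
clock 5: out=1, reg = 0x36352
clock 6: out=0, reg = 0x9B1A9

11110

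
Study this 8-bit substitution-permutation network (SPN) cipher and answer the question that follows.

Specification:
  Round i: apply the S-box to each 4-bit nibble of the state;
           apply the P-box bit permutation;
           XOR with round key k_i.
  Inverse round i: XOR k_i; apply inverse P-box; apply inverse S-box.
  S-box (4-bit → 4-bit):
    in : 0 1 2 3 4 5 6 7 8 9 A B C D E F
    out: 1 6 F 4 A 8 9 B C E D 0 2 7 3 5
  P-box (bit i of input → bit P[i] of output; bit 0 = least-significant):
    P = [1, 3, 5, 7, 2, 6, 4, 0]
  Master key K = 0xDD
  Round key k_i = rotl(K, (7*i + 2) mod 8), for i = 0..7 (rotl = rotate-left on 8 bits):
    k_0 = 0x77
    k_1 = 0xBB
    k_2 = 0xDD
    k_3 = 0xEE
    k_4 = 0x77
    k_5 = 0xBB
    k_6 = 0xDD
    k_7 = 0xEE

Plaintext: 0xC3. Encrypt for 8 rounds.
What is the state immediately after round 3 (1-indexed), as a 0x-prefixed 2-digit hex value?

s_0 = plaintext = 0xC3
s_1 = Round(s_0, k_0) = 0x17
s_2 = Round(s_1, k_1) = 0x61
s_3 = Round(s_2, k_2) = 0xF0
s_4 = Round(s_3, k_3) = 0xF8
s_5 = Round(s_4, k_4) = 0xC3
s_6 = Round(s_5, k_5) = 0xDB
s_7 = Round(s_6, k_6) = 0x89
s_8 = Round(s_7, k_7) = 0x57

0xF0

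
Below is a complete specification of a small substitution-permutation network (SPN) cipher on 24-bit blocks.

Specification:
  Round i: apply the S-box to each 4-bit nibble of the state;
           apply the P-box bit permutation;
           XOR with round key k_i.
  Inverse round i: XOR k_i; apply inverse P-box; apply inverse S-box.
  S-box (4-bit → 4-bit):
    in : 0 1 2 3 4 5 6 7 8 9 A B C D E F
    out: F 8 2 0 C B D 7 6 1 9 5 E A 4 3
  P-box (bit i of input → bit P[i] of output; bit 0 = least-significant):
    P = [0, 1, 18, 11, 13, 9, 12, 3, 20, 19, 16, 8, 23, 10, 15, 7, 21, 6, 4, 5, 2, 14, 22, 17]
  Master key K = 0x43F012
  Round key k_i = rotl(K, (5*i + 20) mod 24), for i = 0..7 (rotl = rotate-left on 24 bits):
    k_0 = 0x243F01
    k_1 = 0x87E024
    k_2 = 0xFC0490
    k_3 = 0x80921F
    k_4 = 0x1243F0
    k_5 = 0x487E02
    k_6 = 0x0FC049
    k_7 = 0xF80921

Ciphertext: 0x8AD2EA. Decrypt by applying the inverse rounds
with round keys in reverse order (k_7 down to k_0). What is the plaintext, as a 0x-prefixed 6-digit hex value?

s_0 = ciphertext = 0x8AD2EA
s_1 = InvRound(s_0, k_7) = 0xCF4AC5
s_2 = InvRound(s_1, k_6) = 0xB363D1
s_3 = InvRound(s_2, k_5) = 0x4750E5
s_4 = InvRound(s_3, k_4) = 0xBE368B
s_5 = InvRound(s_4, k_3) = 0xABCF9E
s_6 = InvRound(s_5, k_2) = 0x03E6DC
s_7 = InvRound(s_6, k_1) = 0x3C53DE
s_8 = InvRound(s_7, k_0) = 0xF8DFA5

0xF8DFA5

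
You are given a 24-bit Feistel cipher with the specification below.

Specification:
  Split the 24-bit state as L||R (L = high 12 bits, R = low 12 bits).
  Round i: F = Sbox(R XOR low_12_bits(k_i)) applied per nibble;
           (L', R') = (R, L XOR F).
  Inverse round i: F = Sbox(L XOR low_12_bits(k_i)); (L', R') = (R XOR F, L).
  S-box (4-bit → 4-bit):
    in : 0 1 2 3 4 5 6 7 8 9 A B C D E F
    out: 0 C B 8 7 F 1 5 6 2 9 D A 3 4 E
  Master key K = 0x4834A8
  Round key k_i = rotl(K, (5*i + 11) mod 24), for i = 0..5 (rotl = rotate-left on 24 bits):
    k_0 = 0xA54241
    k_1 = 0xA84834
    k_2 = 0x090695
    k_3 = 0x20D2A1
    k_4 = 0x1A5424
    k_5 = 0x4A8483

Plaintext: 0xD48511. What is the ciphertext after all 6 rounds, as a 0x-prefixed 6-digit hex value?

0x966DC7

s_0 = plaintext = 0xD48511
s_1 = Round(s_0, k_0) = 0x5118B8
s_2 = Round(s_1, k_1) = 0x8B857B
s_3 = Round(s_2, k_2) = 0x57B0FC
s_4 = Round(s_3, k_3) = 0x0FCE88
s_5 = Round(s_4, k_4) = 0xE88966
s_6 = Round(s_5, k_5) = 0x966DC7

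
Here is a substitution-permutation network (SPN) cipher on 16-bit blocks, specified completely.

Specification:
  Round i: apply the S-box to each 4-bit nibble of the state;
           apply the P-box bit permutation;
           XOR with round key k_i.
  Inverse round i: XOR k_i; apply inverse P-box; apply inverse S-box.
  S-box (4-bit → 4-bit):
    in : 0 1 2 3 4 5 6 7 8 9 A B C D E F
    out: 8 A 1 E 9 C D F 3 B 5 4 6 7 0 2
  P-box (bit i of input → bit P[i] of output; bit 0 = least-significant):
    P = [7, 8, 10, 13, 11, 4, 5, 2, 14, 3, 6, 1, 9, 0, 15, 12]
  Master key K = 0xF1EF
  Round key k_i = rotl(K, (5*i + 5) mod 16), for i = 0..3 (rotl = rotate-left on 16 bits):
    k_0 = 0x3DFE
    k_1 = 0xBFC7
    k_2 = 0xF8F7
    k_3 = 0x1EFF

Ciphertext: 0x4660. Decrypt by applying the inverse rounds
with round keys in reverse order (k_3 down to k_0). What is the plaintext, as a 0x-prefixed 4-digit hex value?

s_0 = ciphertext = 0x4660
s_1 = InvRound(s_0, k_3) = 0x1992
s_2 = InvRound(s_1, k_2) = 0xCA51
s_3 = InvRound(s_2, k_1) = 0x0417
s_4 = InvRound(s_3, k_0) = 0x1CA9

0x1CA9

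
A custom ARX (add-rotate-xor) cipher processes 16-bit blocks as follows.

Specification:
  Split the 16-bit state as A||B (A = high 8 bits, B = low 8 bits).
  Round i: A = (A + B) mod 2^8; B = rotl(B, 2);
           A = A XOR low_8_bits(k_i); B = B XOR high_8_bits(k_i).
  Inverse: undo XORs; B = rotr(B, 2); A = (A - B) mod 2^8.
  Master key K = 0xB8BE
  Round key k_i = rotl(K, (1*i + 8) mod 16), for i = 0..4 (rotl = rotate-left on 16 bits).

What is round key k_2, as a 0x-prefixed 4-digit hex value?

0xFAE2

K = 0xB8BE
k_0 = rotl(K, (1*0+8) mod 16) = rotl(K, 8) = 0xBEB8
k_1 = rotl(K, (1*1+8) mod 16) = rotl(K, 9) = 0x7D71
k_2 = rotl(K, (1*2+8) mod 16) = rotl(K, 10) = 0xFAE2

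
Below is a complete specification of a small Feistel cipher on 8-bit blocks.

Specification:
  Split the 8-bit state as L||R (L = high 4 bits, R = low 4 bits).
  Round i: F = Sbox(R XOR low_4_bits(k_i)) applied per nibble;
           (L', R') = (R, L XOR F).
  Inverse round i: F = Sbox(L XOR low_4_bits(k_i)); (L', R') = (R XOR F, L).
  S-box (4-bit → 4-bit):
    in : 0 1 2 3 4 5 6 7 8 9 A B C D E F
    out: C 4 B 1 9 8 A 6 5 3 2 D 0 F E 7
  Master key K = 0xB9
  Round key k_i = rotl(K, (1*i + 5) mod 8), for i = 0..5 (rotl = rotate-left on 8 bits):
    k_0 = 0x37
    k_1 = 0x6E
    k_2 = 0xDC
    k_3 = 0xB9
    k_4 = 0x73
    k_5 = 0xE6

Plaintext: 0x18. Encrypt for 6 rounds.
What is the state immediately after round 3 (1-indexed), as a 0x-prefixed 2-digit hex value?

s_0 = plaintext = 0x18
s_1 = Round(s_0, k_0) = 0x86
s_2 = Round(s_1, k_1) = 0x6D
s_3 = Round(s_2, k_2) = 0xD2
s_4 = Round(s_3, k_3) = 0x20
s_5 = Round(s_4, k_4) = 0x03
s_6 = Round(s_5, k_5) = 0x38

0xD2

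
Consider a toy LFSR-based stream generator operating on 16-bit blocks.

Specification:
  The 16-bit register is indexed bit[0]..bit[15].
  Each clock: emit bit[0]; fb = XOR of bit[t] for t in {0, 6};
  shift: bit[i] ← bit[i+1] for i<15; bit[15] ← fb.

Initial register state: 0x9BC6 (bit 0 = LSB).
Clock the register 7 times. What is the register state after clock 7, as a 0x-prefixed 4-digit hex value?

0x5337

reg_0 = 0x9BC6
clock 1: out=0, reg = 0xCDE3
clock 2: out=1, reg = 0x66F1
clock 3: out=1, reg = 0x3378
clock 4: out=0, reg = 0x99BC
clock 5: out=0, reg = 0x4CDE
clock 6: out=0, reg = 0xA66F
clock 7: out=1, reg = 0x5337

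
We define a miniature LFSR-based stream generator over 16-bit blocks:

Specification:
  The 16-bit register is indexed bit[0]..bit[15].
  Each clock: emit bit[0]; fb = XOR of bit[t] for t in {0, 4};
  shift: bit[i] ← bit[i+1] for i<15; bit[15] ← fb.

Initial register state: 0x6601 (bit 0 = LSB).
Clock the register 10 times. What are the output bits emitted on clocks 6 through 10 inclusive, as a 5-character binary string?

reg_0 = 0x6601
clock 1: out=1, reg = 0xB300
clock 2: out=0, reg = 0x5980
clock 3: out=0, reg = 0x2CC0
clock 4: out=0, reg = 0x1660
clock 5: out=0, reg = 0x0B30
clock 6: out=0, reg = 0x8598
clock 7: out=0, reg = 0xC2CC
clock 8: out=0, reg = 0x6166
clock 9: out=0, reg = 0x30B3
clock 10: out=1, reg = 0x1859

00001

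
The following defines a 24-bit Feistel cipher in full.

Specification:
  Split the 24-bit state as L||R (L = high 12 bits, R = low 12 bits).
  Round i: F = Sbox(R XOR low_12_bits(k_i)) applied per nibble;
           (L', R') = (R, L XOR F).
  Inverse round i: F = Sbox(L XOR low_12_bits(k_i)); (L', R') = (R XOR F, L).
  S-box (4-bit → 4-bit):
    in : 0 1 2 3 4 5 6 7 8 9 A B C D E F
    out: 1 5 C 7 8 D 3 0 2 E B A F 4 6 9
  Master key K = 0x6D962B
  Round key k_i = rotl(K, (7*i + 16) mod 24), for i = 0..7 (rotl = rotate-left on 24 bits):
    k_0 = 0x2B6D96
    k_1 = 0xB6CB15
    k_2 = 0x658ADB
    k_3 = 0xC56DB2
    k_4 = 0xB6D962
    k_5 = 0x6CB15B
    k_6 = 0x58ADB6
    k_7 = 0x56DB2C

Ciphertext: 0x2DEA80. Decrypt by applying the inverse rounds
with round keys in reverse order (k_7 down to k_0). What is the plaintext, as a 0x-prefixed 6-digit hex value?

s_0 = ciphertext = 0x2DEA80
s_1 = InvRound(s_0, k_7) = 0x41C2DE
s_2 = InvRound(s_1, k_6) = 0xC6541C
s_3 = InvRound(s_2, k_5) = 0x06AC65
s_4 = InvRound(s_3, k_4) = 0x27706A
s_5 = InvRound(s_4, k_3) = 0x997277
s_6 = InvRound(s_5, k_2) = 0x5F8997
s_7 = InvRound(s_6, k_1) = 0xFF35F8
s_8 = InvRound(s_7, k_0) = 0x9C5FF3

0x9C5FF3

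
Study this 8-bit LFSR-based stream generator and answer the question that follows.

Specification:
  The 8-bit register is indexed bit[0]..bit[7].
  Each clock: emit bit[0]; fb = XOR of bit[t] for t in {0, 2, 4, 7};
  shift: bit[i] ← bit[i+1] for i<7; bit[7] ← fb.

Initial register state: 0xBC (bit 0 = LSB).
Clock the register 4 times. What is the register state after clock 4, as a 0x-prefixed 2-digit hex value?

reg_0 = 0xBC
clock 1: out=0, reg = 0xDE
clock 2: out=0, reg = 0xEF
clock 3: out=1, reg = 0xF7
clock 4: out=1, reg = 0x7B

0x7B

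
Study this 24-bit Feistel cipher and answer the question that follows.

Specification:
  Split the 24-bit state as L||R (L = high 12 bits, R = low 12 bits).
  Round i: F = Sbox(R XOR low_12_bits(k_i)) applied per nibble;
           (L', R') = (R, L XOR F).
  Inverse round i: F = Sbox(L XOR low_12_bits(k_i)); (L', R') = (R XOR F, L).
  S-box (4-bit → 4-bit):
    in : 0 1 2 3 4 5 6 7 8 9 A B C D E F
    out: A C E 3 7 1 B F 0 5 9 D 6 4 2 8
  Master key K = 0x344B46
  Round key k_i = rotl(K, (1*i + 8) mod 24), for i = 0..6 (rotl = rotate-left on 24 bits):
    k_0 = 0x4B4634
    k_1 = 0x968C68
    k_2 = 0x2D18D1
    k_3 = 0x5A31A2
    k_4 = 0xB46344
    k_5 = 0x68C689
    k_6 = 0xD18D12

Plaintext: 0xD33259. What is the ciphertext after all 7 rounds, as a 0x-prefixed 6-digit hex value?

0xA73885

s_0 = plaintext = 0xD33259
s_1 = Round(s_0, k_0) = 0x259A87
s_2 = Round(s_1, k_1) = 0xA87971
s_3 = Round(s_2, k_2) = 0x97161D
s_4 = Round(s_3, k_3) = 0x61D6A9
s_5 = Round(s_4, k_4) = 0x6A9739
s_6 = Round(s_5, k_5) = 0x739A73
s_7 = Round(s_6, k_6) = 0xA73885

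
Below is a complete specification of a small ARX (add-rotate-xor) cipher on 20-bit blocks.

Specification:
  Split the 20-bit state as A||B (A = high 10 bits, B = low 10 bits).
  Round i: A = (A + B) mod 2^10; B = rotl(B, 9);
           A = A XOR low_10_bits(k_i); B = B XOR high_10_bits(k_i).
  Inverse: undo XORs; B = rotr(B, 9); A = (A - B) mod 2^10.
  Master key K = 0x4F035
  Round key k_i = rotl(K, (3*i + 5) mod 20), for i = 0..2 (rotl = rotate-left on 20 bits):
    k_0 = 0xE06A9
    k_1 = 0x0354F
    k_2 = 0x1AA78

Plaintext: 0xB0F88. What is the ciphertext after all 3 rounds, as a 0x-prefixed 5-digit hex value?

0xFBFFD

s_0 = plaintext = 0xB0F88
s_1 = Round(s_0, k_0) = 0x38A45
s_2 = Round(s_1, k_1) = 0x9A32F
s_3 = Round(s_2, k_2) = 0xFBFFD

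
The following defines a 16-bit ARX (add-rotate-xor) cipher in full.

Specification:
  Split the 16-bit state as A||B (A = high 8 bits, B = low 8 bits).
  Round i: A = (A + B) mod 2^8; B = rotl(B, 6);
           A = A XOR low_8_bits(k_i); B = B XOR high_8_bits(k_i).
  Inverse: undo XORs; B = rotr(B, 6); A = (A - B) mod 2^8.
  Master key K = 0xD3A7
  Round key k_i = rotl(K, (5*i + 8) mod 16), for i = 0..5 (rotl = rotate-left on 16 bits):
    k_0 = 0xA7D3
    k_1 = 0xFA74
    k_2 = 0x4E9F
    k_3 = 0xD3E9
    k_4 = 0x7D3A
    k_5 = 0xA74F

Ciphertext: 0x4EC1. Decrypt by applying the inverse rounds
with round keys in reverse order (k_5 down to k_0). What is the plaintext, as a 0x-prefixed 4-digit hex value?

0x27E2

s_0 = ciphertext = 0x4EC1
s_1 = InvRound(s_0, k_5) = 0x6899
s_2 = InvRound(s_1, k_4) = 0xBF93
s_3 = InvRound(s_2, k_3) = 0x5501
s_4 = InvRound(s_3, k_2) = 0x8D3D
s_5 = InvRound(s_4, k_1) = 0xDA1F
s_6 = InvRound(s_5, k_0) = 0x27E2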